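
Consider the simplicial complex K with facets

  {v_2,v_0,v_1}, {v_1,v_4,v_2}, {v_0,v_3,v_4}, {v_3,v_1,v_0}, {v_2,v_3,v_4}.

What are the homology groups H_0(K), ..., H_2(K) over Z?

We work with the vertex ordering v_0 < v_1 < v_2 < v_3 < v_4. The simplices of K, each written with vertices in increasing order, are:

  0-simplices (5): [v_0], [v_1], [v_2], [v_3], [v_4]
  1-simplices (10): [v_0,v_1], [v_0,v_2], [v_0,v_3], [v_0,v_4], [v_1,v_2], [v_1,v_3], [v_1,v_4], [v_2,v_3], [v_2,v_4], [v_3,v_4]
  2-simplices (5): [v_0,v_1,v_2], [v_0,v_1,v_3], [v_0,v_3,v_4], [v_1,v_2,v_4], [v_2,v_3,v_4]

Hence C_0 ≅ Z^5, C_1 ≅ Z^10, C_2 ≅ Z^5.

Boundary ∂_1: C_1 → C_0 is given by ∂[p,q] = [q] − [p]. For instance
  ∂[v_3,v_4] = [v_4] − [v_3].
As a 5×10 matrix over Z this has rank 4, with invariant factors (1,1,1,1).

∂_2: C_2 → C_1 acts by ∂[p,q,r] = [q,r] − [p,r] + [p,q]. For instance
  ∂[v_1,v_2,v_4] = [v_2,v_4] − [v_1,v_4] + [v_1,v_2],
  ∂[v_0,v_1,v_2] = [v_1,v_2] − [v_0,v_2] + [v_0,v_1].
As a 10×5 matrix over Z this has rank 5, with invariant factors (1,1,1,1,1).

Reading off H_k = ker ∂_k / im ∂_{k+1}:

  H_0: rank C_0 − rank ∂_1 = 5 − 4 = 1, and the invariant factors of ∂_1 are all 1, so H_0 = Z.
  H_1: rank ker ∂_1 − rank ∂_2 = (10 − 4) − 5 = 1, and the invariant factors of ∂_2 are all 1, so H_1 = Z.
  H_2: rank ker ∂_2 − rank ∂_3 = (5 − 5) − 0 = 0, and there is no ∂_3, so H_2 = 0.

As a check, the Euler characteristic is 5 − 10 + 5 = 0, which agrees with 1 − 1 + 0 = 0.
(K is a triangulation of the Möbius band.)

H_0 ≅ Z,  H_1 ≅ Z,  H_2 = 0.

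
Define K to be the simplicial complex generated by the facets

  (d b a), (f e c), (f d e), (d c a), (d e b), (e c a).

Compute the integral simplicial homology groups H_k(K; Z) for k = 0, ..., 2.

H_0 ≅ Z,  H_1 ≅ Z,  H_2 = 0.

We work with the vertex ordering a < b < c < d < e < f. The simplices of K, each written with vertices in increasing order, are:

  0-simplices (6): a, b, c, d, e, f
  1-simplices (12): ab, ac, ad, ae, bd, be, cd, ce, cf, de, df, ef
  2-simplices (6): abd, acd, ace, bde, cef, def

so the chain groups are C_0 ≅ Z^6, C_1 ≅ Z^12, C_2 ≅ Z^6.

Boundary ∂_1: C_1 → C_0 sends each edge [p,q] (with p < q) to q − p. For instance
  ∂cd = d − c.
The 6×12 boundary matrix has rank 5 and Smith normal form diag(1,1,1,1,1).

Boundary ∂_2: C_2 → C_1 sends each 2-simplex [p,q,r] to [q,r] − [p,r] + [p,q]. For instance
  ∂def = ef − df + de,
  ∂bde = de − be + bd.
The 12×6 boundary matrix has rank 6 and Smith normal form diag(1,1,1,1,1,1).

Computing H_k = (kernel of ∂_k) / (image of ∂_{k+1}):

  H_0: rank C_0 − rank ∂_1 = 6 − 5 = 1, and the invariant factors of ∂_1 are all 1, so H_0 = Z.
  H_1: rank ker ∂_1 − rank ∂_2 = (12 − 5) − 6 = 1, and the invariant factors of ∂_2 are all 1, so H_1 = Z.
  H_2: rank ker ∂_2 − rank ∂_3 = (6 − 6) − 0 = 0, and there is no ∂_3, so H_2 = 0.

(K is a triangulation of the cylinder S^1 x I.)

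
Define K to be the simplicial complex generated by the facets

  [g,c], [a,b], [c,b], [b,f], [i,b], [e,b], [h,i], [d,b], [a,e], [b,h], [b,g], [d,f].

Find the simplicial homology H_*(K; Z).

H_0 ≅ Z,  H_1 ≅ Z^4.

Order the vertices as a < b < c < d < e < f < g < h < i. Listing each simplex with vertices in this order, K has dimension 1 with simplices:

  0-simplices (9): a, b, c, d, e, f, g, h, i
  1-simplices (12): ab, ae, bc, bd, be, bf, bg, bh, bi, cg, df, hi

giving chain groups C_0 ≅ Z^9, C_1 ≅ Z^12.

∂_1: C_1 → C_0 maps an edge to its endpoints' difference, ∂[p,q] = q − p. For instance
  ∂bh = h − b.
This gives a 9×12 integer matrix of rank 8; reducing to Smith normal form yields diagonal entries (1,1,1,1,1,1,1,1).

Now H_k = ker ∂_k / im ∂_{k+1}, so:

  H_0: rank C_0 − rank ∂_1 = 9 − 8 = 1, and the invariant factors of ∂_1 are all 1, so H_0 = Z.
  H_1: rank ker ∂_1 − rank ∂_2 = (12 − 8) − 0 = 4, and there is no ∂_2, so H_1 = Z^4.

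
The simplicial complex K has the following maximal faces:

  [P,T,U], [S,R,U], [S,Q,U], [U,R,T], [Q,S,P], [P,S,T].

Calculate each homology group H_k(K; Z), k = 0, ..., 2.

H_0 = Z,  H_1 = Z,  H_2 = 0.

Take the total order P < Q < R < S < T < U on the vertex set. Then K (dimension 2) consists of the simplices:

  0-simplices (6): P, Q, R, S, T, U
  1-simplices (12): PQ, PS, PT, PU, QS, QU, RS, RT, RU, ST, SU, TU
  2-simplices (6): PQS, PST, PTU, QSU, RSU, RTU

Hence C_0 ≅ Z^6, C_1 ≅ Z^12, C_2 ≅ Z^6.

The boundary map ∂_1: C_1 → C_0 sends each edge [p,q] (with p < q) to q − p. For instance
  ∂PQ = Q − P.
As a 6×12 matrix over Z this has rank 5, with invariant factors (1,1,1,1,1).

The boundary map ∂_2: C_2 → C_1 maps a triangle to the signed sum of its edges. For instance
  ∂PTU = TU − PU + PT,
  ∂PQS = QS − PS + PQ.
This gives a 12×6 integer matrix of rank 6; reducing to Smith normal form yields diagonal entries (1,1,1,1,1,1).

Computing H_k = (kernel of ∂_k) / (image of ∂_{k+1}):

  H_0: rank C_0 − rank ∂_1 = 6 − 5 = 1, and the invariant factors of ∂_1 are all 1, so H_0 ≅ Z.
  H_1: rank ker ∂_1 − rank ∂_2 = (12 − 5) − 6 = 1, and the invariant factors of ∂_2 are all 1, so H_1 ≅ Z.
  H_2: rank ker ∂_2 − rank ∂_3 = (6 − 6) − 0 = 0, and there is no ∂_3, so H_2 ≅ 0.

As a check, the Euler characteristic is 6 − 12 + 6 = 0, which agrees with 1 − 1 + 0 = 0.
(K is a triangulation of the cylinder S^1 x I.)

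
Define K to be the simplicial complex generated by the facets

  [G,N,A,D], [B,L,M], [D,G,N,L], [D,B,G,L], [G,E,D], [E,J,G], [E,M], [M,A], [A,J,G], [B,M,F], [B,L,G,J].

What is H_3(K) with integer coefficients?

H_3 ≅ 0.

Order the vertices as A < B < D < E < F < G < J < L < M < N. Listing each simplex with vertices in this order, K has dimension 3 with simplices:

  0-simplices (10): A, B, D, E, F, G, J, L, M, N
  1-simplices (25): AD, AG, AJ, AM, AN, BD, BF, BG, BJ, BL, BM, DE, DG, DL, DN, EG, EJ, EM, FM, GJ, GL, GN, JL, LM, LN
  2-simplices (18): ADG, ADN, AGJ, AGN, BDG, BDL, BFM, BGJ, BGL, BJL, BLM, DEG, DGL, DGN, DLN, EGJ, GJL, GLN
  3-simplices (4): ADGN, BDGL, BGJL, DGLN

so the chain groups are C_0 ≅ Z^10, C_1 ≅ Z^25, C_2 ≅ Z^18, C_3 ≅ Z^4.

Boundary ∂_1: C_1 → C_0 is given by ∂[p,q] = [q] − [p].
As a 10×25 matrix over Z this has rank 9, with invariant factors (1,1,1,1,1,1,1,1,1).

∂_2: C_2 → C_1 acts by ∂[p,q,r] = [q,r] − [p,r] + [p,q]. For instance
  ∂BJL = JL − BL + BJ,
  ∂AGN = GN − AN + AG.
As a 25×18 matrix over Z this has rank 14, with invariant factors (1,1,1,1,1,1,1,1,1,1,1,1,1,1).

∂_3: C_3 → C_2 sends each 3-simplex σ to the alternating sum Σ_i (−1)^i (σ with its i-th vertex removed). For instance
  ∂DGLN = GLN − DLN + DGN − DGL,
  ∂BDGL = DGL − BGL + BDL − BDG.
As a 18×4 matrix over Z this has rank 4, with invariant factors (1,1,1,1).

Computing H_k = (kernel of ∂_k) / (image of ∂_{k+1}):

  H_3: rank ker ∂_3 − rank ∂_4 = (4 − 4) − 0 = 0, and there is no ∂_4, so H_3 ≅ 0.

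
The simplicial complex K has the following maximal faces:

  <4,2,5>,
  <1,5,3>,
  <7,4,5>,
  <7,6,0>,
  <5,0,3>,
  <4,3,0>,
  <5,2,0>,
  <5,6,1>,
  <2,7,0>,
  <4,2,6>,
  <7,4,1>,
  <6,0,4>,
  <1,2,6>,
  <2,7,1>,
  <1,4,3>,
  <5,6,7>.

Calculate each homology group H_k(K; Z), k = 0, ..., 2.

H_0 ≅ Z,  H_1 ≅ Z^2,  H_2 ≅ Z.

Order the vertices as 0 < 1 < 2 < 3 < 4 < 5 < 6 < 7. Listing each simplex with vertices in this order, K has dimension 2 with simplices:

  0-simplices (8): [0], [1], [2], [3], [4], [5], [6], [7]
  1-simplices (24): (24 of them)
  2-simplices (16): [0,2,5], [0,2,7], [0,3,4], [0,3,5], [0,4,6], [0,6,7], [1,2,6], [1,2,7], [1,3,4], [1,3,5], [1,4,7], [1,5,6], [2,4,5], [2,4,6], [4,5,7], [5,6,7]

Hence C_0 ≅ Z^8, C_1 ≅ Z^24, C_2 ≅ Z^16.

∂_1: C_1 → C_0 sends each edge [p,q] (with p < q) to q − p. For instance
  ∂[4,6] = [6] − [4].
As a 8×24 matrix over Z this has rank 7, with invariant factors (1,1,1,1,1,1,1).

∂_2: C_2 → C_1 sends each 2-simplex [p,q,r] to [q,r] − [p,r] + [p,q]. For instance
  ∂[1,4,7] = [4,7] − [1,7] + [1,4],
  ∂[4,5,7] = [5,7] − [4,7] + [4,5].
The 24×16 boundary matrix has rank 15 and Smith normal form diag(1,1,1,1,1,1,1,1,1,1,1,1,1,1,1).

From H_k ≅ ker(∂_k) / im(∂_{k+1}) we obtain:

  H_0: rank C_0 − rank ∂_1 = 8 − 7 = 1, and the invariant factors of ∂_1 are all 1, so H_0 ≅ Z.
  H_1: rank ker ∂_1 − rank ∂_2 = (24 − 7) − 15 = 2, and the invariant factors of ∂_2 are all 1, so H_1 ≅ Z^2.
  H_2: rank ker ∂_2 − rank ∂_3 = (16 − 15) − 0 = 1, and there is no ∂_3, so H_2 ≅ Z.

As a check, the Euler characteristic is 8 − 24 + 16 = 0, which agrees with 1 − 2 + 1 = 0.
(K is a triangulation of the torus T^2.)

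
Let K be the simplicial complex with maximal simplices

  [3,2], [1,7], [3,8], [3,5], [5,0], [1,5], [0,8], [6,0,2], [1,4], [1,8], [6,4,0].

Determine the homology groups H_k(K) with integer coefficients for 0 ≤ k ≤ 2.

H_0 ≅ Z,  H_1 ≅ Z^4,  H_2 = 0.

We work with the vertex ordering 0 < 1 < 2 < 3 < 4 < 5 < 6 < 7 < 8. The simplices of K, each written with vertices in increasing order, are:

  0-simplices (9): [0], [1], [2], [3], [4], [5], [6], [7], [8]
  1-simplices (14): [0,2], [0,4], [0,5], [0,6], [0,8], [1,4], [1,5], [1,7], [1,8], [2,3], [2,6], [3,5], [3,8], [4,6]
  2-simplices (2): [0,2,6], [0,4,6]

giving chain groups C_0 ≅ Z^9, C_1 ≅ Z^14, C_2 ≅ Z^2.

The boundary map ∂_1: C_1 → C_0 maps an edge to its endpoints' difference, ∂[p,q] = q − p.
The resulting 9×14 matrix has rank 8, and its Smith normal form has invariant factors (1,1,1,1,1,1,1,1).

Boundary ∂_2: C_2 → C_1 maps a triangle to the signed sum of its edges. For instance
  ∂[0,4,6] = [4,6] − [0,6] + [0,4],
  ∂[0,2,6] = [2,6] − [0,6] + [0,2].
As a 14×2 matrix over Z this has rank 2, with invariant factors (1,1).

Computing H_k = (kernel of ∂_k) / (image of ∂_{k+1}):

  H_0: rank C_0 − rank ∂_1 = 9 − 8 = 1, and the invariant factors of ∂_1 are all 1, so H_0 = Z.
  H_1: rank ker ∂_1 − rank ∂_2 = (14 − 8) − 2 = 4, and the invariant factors of ∂_2 are all 1, so H_1 = Z^4.
  H_2: rank ker ∂_2 − rank ∂_3 = (2 − 2) − 0 = 0, and there is no ∂_3, so H_2 = 0.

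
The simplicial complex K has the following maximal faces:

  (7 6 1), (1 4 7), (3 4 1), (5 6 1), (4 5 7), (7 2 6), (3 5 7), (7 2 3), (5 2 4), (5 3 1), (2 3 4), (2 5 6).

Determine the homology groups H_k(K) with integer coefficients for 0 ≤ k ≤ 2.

Order the vertices as 1 < 2 < 3 < 4 < 5 < 6 < 7. Listing each simplex with vertices in this order, K has dimension 2 with simplices:

  0-simplices (7): [1], [2], [3], [4], [5], [6], [7]
  1-simplices (18): [1,3], [1,4], [1,5], [1,6], [1,7], [2,3], [2,4], [2,5], [2,6], [2,7], [3,4], [3,5], [3,7], [4,5], [4,7], [5,6], [5,7], [6,7]
  2-simplices (12): [1,3,4], [1,3,5], [1,4,7], [1,5,6], [1,6,7], [2,3,4], [2,3,7], [2,4,5], [2,5,6], [2,6,7], [3,5,7], [4,5,7]

giving chain groups C_0 ≅ Z^7, C_1 ≅ Z^18, C_2 ≅ Z^12.

∂_1: C_1 → C_0 maps an edge to its endpoints' difference, ∂[p,q] = q − p. For instance
  ∂[1,5] = [5] − [1].
As a 7×18 matrix over Z this has rank 6, with invariant factors (1,1,1,1,1,1).

The boundary map ∂_2: C_2 → C_1 maps a triangle to the signed sum of its edges. For instance
  ∂[3,5,7] = [5,7] − [3,7] + [3,5],
  ∂[1,6,7] = [6,7] − [1,7] + [1,6].
This gives a 18×12 integer matrix of rank 12; reducing to Smith normal form yields diagonal entries (1,1,1,1,1,1,1,1,1,1,1,2).

Computing H_k = (kernel of ∂_k) / (image of ∂_{k+1}):

  H_0: rank C_0 − rank ∂_1 = 7 − 6 = 1, and the invariant factors of ∂_1 are all 1, so H_0 ≅ Z.
  H_1: rank ker ∂_1 − rank ∂_2 = (18 − 6) − 12 = 0, and ∂_2 has invariant factor 2 > 1, so H_1 ≅ Z/2.
  H_2: rank ker ∂_2 − rank ∂_3 = (12 − 12) − 0 = 0, and there is no ∂_3, so H_2 ≅ 0.

H_0 ≅ Z,  H_1 ≅ Z/2,  H_2 = 0.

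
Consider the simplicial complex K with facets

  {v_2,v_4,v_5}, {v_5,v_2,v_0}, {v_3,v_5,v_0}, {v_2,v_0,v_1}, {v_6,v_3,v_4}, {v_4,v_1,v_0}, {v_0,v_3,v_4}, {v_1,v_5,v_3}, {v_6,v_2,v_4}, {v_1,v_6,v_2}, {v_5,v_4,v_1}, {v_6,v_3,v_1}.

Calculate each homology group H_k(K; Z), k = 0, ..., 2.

H_0 = Z,  H_1 = Z/2,  H_2 = 0.

Take the total order v_0 < v_1 < v_2 < v_3 < v_4 < v_5 < v_6 on the vertex set. Then K (dimension 2) consists of the simplices:

  0-simplices (7): [v_0], [v_1], [v_2], [v_3], [v_4], [v_5], [v_6]
  1-simplices (18): (18 of them)
  2-simplices (12): (12 of them)

giving chain groups C_0 ≅ Z^7, C_1 ≅ Z^18, C_2 ≅ Z^12.

∂_1: C_1 → C_0 is given by ∂[p,q] = [q] − [p]. For instance
  ∂[v_0,v_3] = [v_3] − [v_0].
This gives a 7×18 integer matrix of rank 6; reducing to Smith normal form yields diagonal entries (1,1,1,1,1,1).

Boundary ∂_2: C_2 → C_1 sends each 2-simplex [p,q,r] to [q,r] − [p,r] + [p,q]. For instance
  ∂[v_3,v_4,v_6] = [v_4,v_6] − [v_3,v_6] + [v_3,v_4],
  ∂[v_0,v_1,v_4] = [v_1,v_4] − [v_0,v_4] + [v_0,v_1].
The resulting 18×12 matrix has rank 12, and its Smith normal form has invariant factors (1,1,1,1,1,1,1,1,1,1,1,2).

Now H_k = ker ∂_k / im ∂_{k+1}, so:

  H_0: rank C_0 − rank ∂_1 = 7 − 6 = 1, and the invariant factors of ∂_1 are all 1, so H_0 = Z.
  H_1: rank ker ∂_1 − rank ∂_2 = (18 − 6) − 12 = 0, and ∂_2 has invariant factor 2 > 1, so H_1 = Z/2.
  H_2: rank ker ∂_2 − rank ∂_3 = (12 − 12) − 0 = 0, and there is no ∂_3, so H_2 = 0.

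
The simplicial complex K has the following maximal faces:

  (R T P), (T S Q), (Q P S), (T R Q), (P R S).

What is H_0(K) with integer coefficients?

H_0 = Z.

Order the vertices as P < Q < R < S < T. Listing each simplex with vertices in this order, K has dimension 2 with simplices:

  0-simplices (5): P, Q, R, S, T
  1-simplices (10): PQ, PR, PS, PT, QR, QS, QT, RS, RT, ST
  2-simplices (5): PQS, PRS, PRT, QRT, QST

Hence C_0 ≅ Z^5, C_1 ≅ Z^10, C_2 ≅ Z^5.

∂_1: C_1 → C_0 is given by ∂[p,q] = [q] − [p]. For instance
  ∂QT = T − Q.
As a 5×10 matrix over Z this has rank 4, with invariant factors (1,1,1,1).

The boundary map ∂_2: C_2 → C_1 acts by ∂[p,q,r] = [q,r] − [p,r] + [p,q]. For instance
  ∂PQS = QS − PS + PQ,
  ∂QST = ST − QT + QS.
This gives a 10×5 integer matrix of rank 5; reducing to Smith normal form yields diagonal entries (1,1,1,1,1).

Now H_k = ker ∂_k / im ∂_{k+1}, so:

  H_0: rank C_0 − rank ∂_1 = 5 − 4 = 1, and the invariant factors of ∂_1 are all 1, so H_0 = Z.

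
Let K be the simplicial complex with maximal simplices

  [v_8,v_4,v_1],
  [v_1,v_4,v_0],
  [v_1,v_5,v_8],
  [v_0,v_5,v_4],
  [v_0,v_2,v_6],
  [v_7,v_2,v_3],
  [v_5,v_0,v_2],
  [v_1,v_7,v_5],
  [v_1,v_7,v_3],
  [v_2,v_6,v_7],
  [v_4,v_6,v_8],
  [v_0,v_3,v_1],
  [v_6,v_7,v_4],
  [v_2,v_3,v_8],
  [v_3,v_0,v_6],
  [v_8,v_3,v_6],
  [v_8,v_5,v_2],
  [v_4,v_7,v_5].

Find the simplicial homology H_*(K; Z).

H_0 ≅ Z,  H_1 ≅ Z × Z/2,  H_2 = 0.

K has 9 vertices, 27 edges, 18 triangles.
rank ∂_0 = 0, rank ∂_1 = 8 ⇒ b_0 = 9 − 0 − 8 = 1; all invariant factors of ∂_1 are 1 so no torsion. So H_0 = Z.
rank ∂_1 = 8, rank ∂_2 = 18 ⇒ b_1 = 27 − 8 − 18 = 1; ∂_2 has invariant factor(s) [2] giving torsion. So H_1 = Z × Z/2.
rank ∂_2 = 18, rank ∂_3 = 0 ⇒ b_2 = 18 − 18 − 0 = 0. So H_2 = 0.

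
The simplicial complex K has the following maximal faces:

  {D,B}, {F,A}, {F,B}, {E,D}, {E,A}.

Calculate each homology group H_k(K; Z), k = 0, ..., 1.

H_0 = Z,  H_1 = Z.

Fix the vertex order A < B < D < E < F and write every simplex with vertices in increasing order. Then dim K = 1 and the simplices of K are:

  0-simplices (5): A, B, D, E, F
  1-simplices (5): AE, AF, BD, BF, DE

Hence C_0 ≅ Z^5, C_1 ≅ Z^5.

Boundary ∂_1: C_1 → C_0 sends each edge [p,q] (with p < q) to q − p. For instance
  ∂AF = F − A.
As a 5×5 matrix over Z this has rank 4, with invariant factors (1,1,1,1).

Computing H_k = (kernel of ∂_k) / (image of ∂_{k+1}):

  H_0: rank C_0 − rank ∂_1 = 5 − 4 = 1, and the invariant factors of ∂_1 are all 1, so H_0 = Z.
  H_1: rank ker ∂_1 − rank ∂_2 = (5 − 4) − 0 = 1, and there is no ∂_2, so H_1 = Z.

As a check, the Euler characteristic is 5 − 5 = 0, which agrees with 1 − 1 = 0.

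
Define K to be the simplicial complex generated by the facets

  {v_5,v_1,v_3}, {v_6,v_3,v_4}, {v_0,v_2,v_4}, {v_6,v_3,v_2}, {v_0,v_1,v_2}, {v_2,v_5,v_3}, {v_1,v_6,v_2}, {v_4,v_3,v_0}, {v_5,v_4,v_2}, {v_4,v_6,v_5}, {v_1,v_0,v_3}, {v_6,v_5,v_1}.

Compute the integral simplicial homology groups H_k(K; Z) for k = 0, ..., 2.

Take the total order v_0 < v_1 < v_2 < v_3 < v_4 < v_5 < v_6 on the vertex set. Then K (dimension 2) consists of the simplices:

  0-simplices (7): [v_0], [v_1], [v_2], [v_3], [v_4], [v_5], [v_6]
  1-simplices (18): (18 of them)
  2-simplices (12): (12 of them)

Hence C_0 ≅ Z^7, C_1 ≅ Z^18, C_2 ≅ Z^12.

∂_1: C_1 → C_0 is given by ∂[p,q] = [q] − [p]. For instance
  ∂[v_5,v_6] = [v_6] − [v_5].
The 7×18 boundary matrix has rank 6 and Smith normal form diag(1,1,1,1,1,1).

The boundary map ∂_2: C_2 → C_1 maps a triangle to the signed sum of its edges. For instance
  ∂[v_2,v_3,v_6] = [v_3,v_6] − [v_2,v_6] + [v_2,v_3],
  ∂[v_2,v_4,v_5] = [v_4,v_5] − [v_2,v_5] + [v_2,v_4].
As a 18×12 matrix over Z this has rank 12, with invariant factors (1,1,1,1,1,1,1,1,1,1,1,2).

Now H_k = ker ∂_k / im ∂_{k+1}, so:

  H_0: rank C_0 − rank ∂_1 = 7 − 6 = 1, and the invariant factors of ∂_1 are all 1, so H_0 = Z.
  H_1: rank ker ∂_1 − rank ∂_2 = (18 − 6) − 12 = 0, and ∂_2 has invariant factor 2 > 1, so H_1 = Z/2.
  H_2: rank ker ∂_2 − rank ∂_3 = (12 − 12) − 0 = 0, and there is no ∂_3, so H_2 = 0.

As a check, the Euler characteristic is 7 − 18 + 12 = 1, which agrees with 1 − 0 + 0 = 1.

H_0 = Z,  H_1 = Z/2,  H_2 = 0.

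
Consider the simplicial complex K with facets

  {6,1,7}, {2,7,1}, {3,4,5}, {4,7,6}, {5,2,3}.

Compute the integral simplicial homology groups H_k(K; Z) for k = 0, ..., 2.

H_0 ≅ Z,  H_1 ≅ Z,  H_2 = 0.

K has 7 vertices, 12 edges, 5 triangles.
rank ∂_0 = 0, rank ∂_1 = 6 ⇒ b_0 = 7 − 0 − 6 = 1; all invariant factors of ∂_1 are 1 so no torsion. So H_0 = Z.
rank ∂_1 = 6, rank ∂_2 = 5 ⇒ b_1 = 12 − 6 − 5 = 1; all invariant factors of ∂_2 are 1 so no torsion. So H_1 = Z.
rank ∂_2 = 5, rank ∂_3 = 0 ⇒ b_2 = 5 − 5 − 0 = 0. So H_2 = 0.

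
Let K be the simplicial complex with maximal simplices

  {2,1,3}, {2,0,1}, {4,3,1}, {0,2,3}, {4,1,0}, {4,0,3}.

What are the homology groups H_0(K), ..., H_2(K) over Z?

We work with the vertex ordering 0 < 1 < 2 < 3 < 4. The simplices of K, each written with vertices in increasing order, are:

  0-simplices (5): [0], [1], [2], [3], [4]
  1-simplices (9): [0,1], [0,2], [0,3], [0,4], [1,2], [1,3], [1,4], [2,3], [3,4]
  2-simplices (6): [0,1,2], [0,1,4], [0,2,3], [0,3,4], [1,2,3], [1,3,4]

giving chain groups C_0 ≅ Z^5, C_1 ≅ Z^9, C_2 ≅ Z^6.

∂_1: C_1 → C_0 maps an edge to its endpoints' difference, ∂[p,q] = q − p. For instance
  ∂[0,2] = [2] − [0].
The 5×9 boundary matrix has rank 4 and Smith normal form diag(1,1,1,1).

Boundary ∂_2: C_2 → C_1 acts by ∂[p,q,r] = [q,r] − [p,r] + [p,q]. For instance
  ∂[0,3,4] = [3,4] − [0,4] + [0,3],
  ∂[0,1,2] = [1,2] − [0,2] + [0,1].
This gives a 9×6 integer matrix of rank 5; reducing to Smith normal form yields diagonal entries (1,1,1,1,1).

Computing H_k = (kernel of ∂_k) / (image of ∂_{k+1}):

  H_0: rank C_0 − rank ∂_1 = 5 − 4 = 1, and the invariant factors of ∂_1 are all 1, so H_0 ≅ Z.
  H_1: rank ker ∂_1 − rank ∂_2 = (9 − 4) − 5 = 0, and the invariant factors of ∂_2 are all 1, so H_1 ≅ 0.
  H_2: rank ker ∂_2 − rank ∂_3 = (6 − 5) − 0 = 1, and there is no ∂_3, so H_2 ≅ Z.

H_0 ≅ Z,  H_1 = 0,  H_2 ≅ Z.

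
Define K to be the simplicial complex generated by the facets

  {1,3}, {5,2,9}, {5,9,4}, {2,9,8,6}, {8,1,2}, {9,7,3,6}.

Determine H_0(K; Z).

H_0 = Z.

K has 9 vertices, 18 edges, 11 triangles, 2 3-simplices.
rank ∂_0 = 0, rank ∂_1 = 8 ⇒ b_0 = 9 − 0 − 8 = 1; all invariant factors of ∂_1 are 1 so no torsion. So H_0 ≅ Z.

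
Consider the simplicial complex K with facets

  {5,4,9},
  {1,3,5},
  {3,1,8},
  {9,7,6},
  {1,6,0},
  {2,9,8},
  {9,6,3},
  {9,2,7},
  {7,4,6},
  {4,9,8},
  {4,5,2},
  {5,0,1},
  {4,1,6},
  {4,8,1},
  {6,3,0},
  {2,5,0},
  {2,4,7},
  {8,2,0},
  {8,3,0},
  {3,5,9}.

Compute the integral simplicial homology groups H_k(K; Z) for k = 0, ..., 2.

Order the vertices as 0 < 1 < 2 < 3 < 4 < 5 < 6 < 7 < 8 < 9. Listing each simplex with vertices in this order, K has dimension 2 with simplices:

  0-simplices (10): [0], [1], [2], [3], [4], [5], [6], [7], [8], [9]
  1-simplices (30): (30 of them)
  2-simplices (20): (20 of them)

Hence C_0 ≅ Z^10, C_1 ≅ Z^30, C_2 ≅ Z^20.

The boundary map ∂_1: C_1 → C_0 sends each edge [p,q] (with p < q) to q − p.
The 10×30 boundary matrix has rank 9 and Smith normal form diag(1,1,1,1,1,1,1,1,1).

Boundary ∂_2: C_2 → C_1 acts by ∂[p,q,r] = [q,r] − [p,r] + [p,q]. For instance
  ∂[1,4,8] = [4,8] − [1,8] + [1,4],
  ∂[2,4,7] = [4,7] − [2,7] + [2,4].
The 30×20 boundary matrix has rank 20 and Smith normal form diag(1,1,1,1,1,1,1,1,1,1,1,1,1,1,1,1,1,1,1,2).

From H_k ≅ ker(∂_k) / im(∂_{k+1}) we obtain:

  H_0: rank C_0 − rank ∂_1 = 10 − 9 = 1, and the invariant factors of ∂_1 are all 1, so H_0 = Z.
  H_1: rank ker ∂_1 − rank ∂_2 = (30 − 9) − 20 = 1, and ∂_2 has invariant factor 2 > 1, so H_1 = Z ⊕ Z/2Z.
  H_2: rank ker ∂_2 − rank ∂_3 = (20 − 20) − 0 = 0, and there is no ∂_3, so H_2 = 0.

As a check, the Euler characteristic is 10 − 30 + 20 = 0, which agrees with 1 − 1 + 0 = 0.

H_0 = Z,  H_1 = Z ⊕ Z/2Z,  H_2 = 0.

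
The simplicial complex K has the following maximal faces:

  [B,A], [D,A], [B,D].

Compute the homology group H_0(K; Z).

K has 3 vertices, 3 edges.
rank ∂_0 = 0, rank ∂_1 = 2 ⇒ b_0 = 3 − 0 − 2 = 1; all invariant factors of ∂_1 are 1 so no torsion. So H_0 = Z.

H_0 = Z.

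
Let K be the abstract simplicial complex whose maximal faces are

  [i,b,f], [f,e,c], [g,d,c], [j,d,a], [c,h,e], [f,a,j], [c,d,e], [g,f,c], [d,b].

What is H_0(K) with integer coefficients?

Fix the vertex order a < b < c < d < e < f < g < h < i < j and write every simplex with vertices in increasing order. Then dim K = 2 and the simplices of K are:

  0-simplices (10): a, b, c, d, e, f, g, h, i, j
  1-simplices (19): ad, af, aj, bd, bf, bi, cd, ce, cf, cg, ch, de, dg, dj, ef, eh, fg, fi, fj
  2-simplices (8): adj, afj, bfi, cde, cdg, cef, ceh, cfg

so the chain groups are C_0 ≅ Z^10, C_1 ≅ Z^19, C_2 ≅ Z^8.

The boundary map ∂_1: C_1 → C_0 sends each edge [p,q] (with p < q) to q − p. For instance
  ∂bf = f − b.
The resulting 10×19 matrix has rank 9, and its Smith normal form has invariant factors (1,1,1,1,1,1,1,1,1).

Boundary ∂_2: C_2 → C_1 sends each 2-simplex [p,q,r] to [q,r] − [p,r] + [p,q]. For instance
  ∂cdg = dg − cg + cd,
  ∂ceh = eh − ch + ce.
The 19×8 boundary matrix has rank 8 and Smith normal form diag(1,1,1,1,1,1,1,1).

Computing H_k = (kernel of ∂_k) / (image of ∂_{k+1}):

  H_0: rank C_0 − rank ∂_1 = 10 − 9 = 1, and the invariant factors of ∂_1 are all 1, so H_0 = Z.

H_0 = Z.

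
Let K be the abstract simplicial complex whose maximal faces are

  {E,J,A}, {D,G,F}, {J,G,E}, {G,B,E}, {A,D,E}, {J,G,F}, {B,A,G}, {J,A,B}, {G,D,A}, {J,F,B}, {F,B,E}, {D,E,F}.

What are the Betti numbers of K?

b_0 = 1, b_1 = 0, b_2 = 0.

Take the total order A < B < D < E < F < G < J on the vertex set. Then K (dimension 2) consists of the simplices:

  0-simplices (7): A, B, D, E, F, G, J
  1-simplices (18): AB, AD, AE, AG, AJ, BE, BF, BG, BJ, DE, DF, DG, EF, EG, EJ, FG, FJ, GJ
  2-simplices (12): ABG, ABJ, ADE, ADG, AEJ, BEF, BEG, BFJ, DEF, DFG, EGJ, FGJ

so the chain groups are C_0 ≅ Z^7, C_1 ≅ Z^18, C_2 ≅ Z^12.

∂_1: C_1 → C_0 maps an edge to its endpoints' difference, ∂[p,q] = q − p.
As a 7×18 matrix over Z this has rank 6, with invariant factors (1,1,1,1,1,1).

The boundary map ∂_2: C_2 → C_1 maps a triangle to the signed sum of its edges. For instance
  ∂ADE = DE − AE + AD,
  ∂BEG = EG − BG + BE.
This gives a 18×12 integer matrix of rank 12; reducing to Smith normal form yields diagonal entries (1,1,1,1,1,1,1,1,1,1,1,2).

Reading off H_k = ker ∂_k / im ∂_{k+1}:

  H_0: rank C_0 − rank ∂_1 = 7 − 6 = 1, and the invariant factors of ∂_1 are all 1, so H_0 = Z.
  H_1: rank ker ∂_1 − rank ∂_2 = (18 − 6) − 12 = 0, and ∂_2 has invariant factor 2 > 1, so H_1 = Z/2.
  H_2: rank ker ∂_2 − rank ∂_3 = (12 − 12) − 0 = 0, and there is no ∂_3, so H_2 = 0.

As a check, the Euler characteristic is 7 − 18 + 12 = 1, which agrees with 1 − 0 + 0 = 1.

Hence the Betti numbers are b_0 = 1, b_1 = 0, b_2 = 0.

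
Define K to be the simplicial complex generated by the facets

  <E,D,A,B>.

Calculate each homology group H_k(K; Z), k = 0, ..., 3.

H_0 ≅ Z,  H_1 = 0,  H_2 = 0,  H_3 = 0.

We work with the vertex ordering A < B < D < E. The simplices of K, each written with vertices in increasing order, are:

  0-simplices (4): A, B, D, E
  1-simplices (6): AB, AD, AE, BD, BE, DE
  2-simplices (4): ABD, ABE, ADE, BDE
  3-simplices (1): ABDE

Hence C_0 ≅ Z^4, C_1 ≅ Z^6, C_2 ≅ Z^4, C_3 ≅ Z^1.

The boundary map ∂_1: C_1 → C_0 sends each edge [p,q] (with p < q) to q − p.
The 4×6 boundary matrix has rank 3 and Smith normal form diag(1,1,1).

∂_2: C_2 → C_1 acts by ∂[p,q,r] = [q,r] − [p,r] + [p,q]. For instance
  ∂ABD = BD − AD + AB,
  ∂ABE = BE − AE + AB.
The resulting 6×4 matrix has rank 3, and its Smith normal form has invariant factors (1,1,1).

∂_3: C_3 → C_2 sends each 3-simplex σ to the alternating sum Σ_i (−1)^i (σ with its i-th vertex removed). For instance
  ∂ABDE = BDE − ADE + ABE − ABD.
The 4×1 boundary matrix has rank 1 and Smith normal form diag(1).

Computing H_k = (kernel of ∂_k) / (image of ∂_{k+1}):

  H_0: rank C_0 − rank ∂_1 = 4 − 3 = 1, and the invariant factors of ∂_1 are all 1, so H_0 = Z.
  H_1: rank ker ∂_1 − rank ∂_2 = (6 − 3) − 3 = 0, and the invariant factors of ∂_2 are all 1, so H_1 = 0.
  H_2: rank ker ∂_2 − rank ∂_3 = (4 − 3) − 1 = 0, and the invariant factors of ∂_3 are all 1, so H_2 = 0.
  H_3: rank ker ∂_3 − rank ∂_4 = (1 − 1) − 0 = 0, and there is no ∂_4, so H_3 = 0.

(K is a triangulation of the 3-simplex.)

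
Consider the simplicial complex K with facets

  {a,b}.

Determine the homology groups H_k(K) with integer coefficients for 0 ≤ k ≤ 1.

H_0 = Z,  H_1 = 0.

Fix the vertex order a < b and write every simplex with vertices in increasing order. Then dim K = 1 and the simplices of K are:

  0-simplices (2): a, b
  1-simplices (1): ab

Hence C_0 ≅ Z^2, C_1 ≅ Z^1.

∂_1: C_1 → C_0 maps an edge to its endpoints' difference, ∂[p,q] = q − p. For instance
  ∂ab = b − a.
As a 2×1 matrix over Z this has rank 1, with invariant factors (1).

Now H_k = ker ∂_k / im ∂_{k+1}, so:

  H_0: rank C_0 − rank ∂_1 = 2 − 1 = 1, and the invariant factors of ∂_1 are all 1, so H_0 ≅ Z.
  H_1: rank ker ∂_1 − rank ∂_2 = (1 − 1) − 0 = 0, and there is no ∂_2, so H_1 ≅ 0.

As a check, the Euler characteristic is 2 − 1 = 1, which agrees with 1 − 0 = 1.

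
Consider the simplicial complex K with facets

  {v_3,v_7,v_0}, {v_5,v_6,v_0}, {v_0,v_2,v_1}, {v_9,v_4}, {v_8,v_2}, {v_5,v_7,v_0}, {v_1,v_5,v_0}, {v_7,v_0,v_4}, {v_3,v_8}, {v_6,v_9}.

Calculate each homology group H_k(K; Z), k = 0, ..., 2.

We work with the vertex ordering v_0 < v_1 < v_2 < v_3 < v_4 < v_5 < v_6 < v_7 < v_8 < v_9. The simplices of K, each written with vertices in increasing order, are:

  0-simplices (10): [v_0], [v_1], [v_2], [v_3], [v_4], [v_5], [v_6], [v_7], [v_8], [v_9]
  1-simplices (17): (17 of them)
  2-simplices (6): [v_0,v_1,v_2], [v_0,v_1,v_5], [v_0,v_3,v_7], [v_0,v_4,v_7], [v_0,v_5,v_6], [v_0,v_5,v_7]

so the chain groups are C_0 ≅ Z^10, C_1 ≅ Z^17, C_2 ≅ Z^6.

∂_1: C_1 → C_0 sends each edge [p,q] (with p < q) to q − p.
As a 10×17 matrix over Z this has rank 9, with invariant factors (1,1,1,1,1,1,1,1,1).

Boundary ∂_2: C_2 → C_1 sends each 2-simplex [p,q,r] to [q,r] − [p,r] + [p,q]. For instance
  ∂[v_0,v_5,v_6] = [v_5,v_6] − [v_0,v_6] + [v_0,v_5],
  ∂[v_0,v_5,v_7] = [v_5,v_7] − [v_0,v_7] + [v_0,v_5].
The resulting 17×6 matrix has rank 6, and its Smith normal form has invariant factors (1,1,1,1,1,1).

Reading off H_k = ker ∂_k / im ∂_{k+1}:

  H_0: rank C_0 − rank ∂_1 = 10 − 9 = 1, and the invariant factors of ∂_1 are all 1, so H_0 ≅ Z.
  H_1: rank ker ∂_1 − rank ∂_2 = (17 − 9) − 6 = 2, and the invariant factors of ∂_2 are all 1, so H_1 ≅ Z^2.
  H_2: rank ker ∂_2 − rank ∂_3 = (6 − 6) − 0 = 0, and there is no ∂_3, so H_2 ≅ 0.

As a check, the Euler characteristic is 10 − 17 + 6 = -1, which agrees with 1 − 2 + 0 = -1.

H_0 ≅ Z,  H_1 ≅ Z^2,  H_2 = 0.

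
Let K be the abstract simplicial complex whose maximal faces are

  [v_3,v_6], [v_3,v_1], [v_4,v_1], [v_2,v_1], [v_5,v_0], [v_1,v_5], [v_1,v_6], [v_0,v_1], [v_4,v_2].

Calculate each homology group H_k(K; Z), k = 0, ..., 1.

H_0 = Z,  H_1 = Z^3.

Order the vertices as v_0 < v_1 < v_2 < v_3 < v_4 < v_5 < v_6. Listing each simplex with vertices in this order, K has dimension 1 with simplices:

  0-simplices (7): [v_0], [v_1], [v_2], [v_3], [v_4], [v_5], [v_6]
  1-simplices (9): [v_0,v_1], [v_0,v_5], [v_1,v_2], [v_1,v_3], [v_1,v_4], [v_1,v_5], [v_1,v_6], [v_2,v_4], [v_3,v_6]

Hence C_0 ≅ Z^7, C_1 ≅ Z^9.

The boundary map ∂_1: C_1 → C_0 sends each edge [p,q] (with p < q) to q − p. For instance
  ∂[v_3,v_6] = [v_6] − [v_3].
This gives a 7×9 integer matrix of rank 6; reducing to Smith normal form yields diagonal entries (1,1,1,1,1,1).

Reading off H_k = ker ∂_k / im ∂_{k+1}:

  H_0: rank C_0 − rank ∂_1 = 7 − 6 = 1, and the invariant factors of ∂_1 are all 1, so H_0 = Z.
  H_1: rank ker ∂_1 − rank ∂_2 = (9 − 6) − 0 = 3, and there is no ∂_2, so H_1 = Z^3.

(K is a triangulation of a wedge of 3 circles.)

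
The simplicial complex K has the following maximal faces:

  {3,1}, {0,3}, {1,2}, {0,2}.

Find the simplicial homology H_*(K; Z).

Take the total order 0 < 1 < 2 < 3 on the vertex set. Then K (dimension 1) consists of the simplices:

  0-simplices (4): [0], [1], [2], [3]
  1-simplices (4): [0,2], [0,3], [1,2], [1,3]

giving chain groups C_0 ≅ Z^4, C_1 ≅ Z^4.

The boundary map ∂_1: C_1 → C_0 maps an edge to its endpoints' difference, ∂[p,q] = q − p.
As a 4×4 matrix over Z this has rank 3, with invariant factors (1,1,1).

Reading off H_k = ker ∂_k / im ∂_{k+1}:

  H_0: rank C_0 − rank ∂_1 = 4 − 3 = 1, and the invariant factors of ∂_1 are all 1, so H_0 = Z.
  H_1: rank ker ∂_1 − rank ∂_2 = (4 − 3) − 0 = 1, and there is no ∂_2, so H_1 = Z.

(K is a triangulation of the circle S^1.)

H_0 ≅ Z,  H_1 ≅ Z.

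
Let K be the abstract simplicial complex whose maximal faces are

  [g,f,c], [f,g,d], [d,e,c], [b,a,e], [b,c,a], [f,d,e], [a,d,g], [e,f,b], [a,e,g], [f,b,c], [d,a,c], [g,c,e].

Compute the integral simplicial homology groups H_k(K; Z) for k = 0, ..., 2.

H_0 = Z,  H_1 = Z/2,  H_2 = 0.

K has 7 vertices, 18 edges, 12 triangles.
rank ∂_0 = 0, rank ∂_1 = 6 ⇒ b_0 = 7 − 0 − 6 = 1; all invariant factors of ∂_1 are 1 so no torsion. So H_0 = Z.
rank ∂_1 = 6, rank ∂_2 = 12 ⇒ b_1 = 18 − 6 − 12 = 0; ∂_2 has invariant factor(s) [2] giving torsion. So H_1 = Z/2.
rank ∂_2 = 12, rank ∂_3 = 0 ⇒ b_2 = 12 − 12 − 0 = 0. So H_2 = 0.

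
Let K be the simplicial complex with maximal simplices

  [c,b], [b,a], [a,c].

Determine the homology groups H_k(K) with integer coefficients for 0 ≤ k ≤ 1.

H_0 ≅ Z,  H_1 ≅ Z.

Order the vertices as a < b < c. Listing each simplex with vertices in this order, K has dimension 1 with simplices:

  0-simplices (3): a, b, c
  1-simplices (3): ab, ac, bc

Hence C_0 ≅ Z^3, C_1 ≅ Z^3.

∂_1: C_1 → C_0 maps an edge to its endpoints' difference, ∂[p,q] = q − p. For instance
  ∂ac = c − a.
As a 3×3 matrix over Z this has rank 2, with invariant factors (1,1).

Now H_k = ker ∂_k / im ∂_{k+1}, so:

  H_0: rank C_0 − rank ∂_1 = 3 − 2 = 1, and the invariant factors of ∂_1 are all 1, so H_0 ≅ Z.
  H_1: rank ker ∂_1 − rank ∂_2 = (3 − 2) − 0 = 1, and there is no ∂_2, so H_1 ≅ Z.

As a check, the Euler characteristic is 3 − 3 = 0, which agrees with 1 − 1 = 0.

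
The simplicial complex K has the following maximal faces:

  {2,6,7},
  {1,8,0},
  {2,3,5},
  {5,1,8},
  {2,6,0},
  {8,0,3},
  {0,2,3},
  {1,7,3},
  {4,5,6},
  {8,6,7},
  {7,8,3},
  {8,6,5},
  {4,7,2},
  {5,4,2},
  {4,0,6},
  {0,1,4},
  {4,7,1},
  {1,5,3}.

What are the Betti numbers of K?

We work with the vertex ordering 0 < 1 < 2 < 3 < 4 < 5 < 6 < 7 < 8. The simplices of K, each written with vertices in increasing order, are:

  0-simplices (9): [0], [1], [2], [3], [4], [5], [6], [7], [8]
  1-simplices (27): (27 of them)
  2-simplices (18): [0,1,4], [0,1,8], [0,2,3], [0,2,6], [0,3,8], [0,4,6], [1,3,5], [1,3,7], [1,4,7], [1,5,8], [2,3,5], [2,4,5], [2,4,7], [2,6,7], [3,7,8], [4,5,6], [5,6,8], [6,7,8]

Hence C_0 ≅ Z^9, C_1 ≅ Z^27, C_2 ≅ Z^18.

The boundary map ∂_1: C_1 → C_0 is given by ∂[p,q] = [q] − [p]. For instance
  ∂[1,7] = [7] − [1].
The 9×27 boundary matrix has rank 8 and Smith normal form diag(1,1,1,1,1,1,1,1).

∂_2: C_2 → C_1 acts by ∂[p,q,r] = [q,r] − [p,r] + [p,q]. For instance
  ∂[5,6,8] = [6,8] − [5,8] + [5,6],
  ∂[0,3,8] = [3,8] − [0,8] + [0,3].
The resulting 27×18 matrix has rank 18, and its Smith normal form has invariant factors (1,1,1,1,1,1,1,1,1,1,1,1,1,1,1,1,1,2).

From H_k ≅ ker(∂_k) / im(∂_{k+1}) we obtain:

  H_0: rank C_0 − rank ∂_1 = 9 − 8 = 1, and the invariant factors of ∂_1 are all 1, so H_0 = Z.
  H_1: rank ker ∂_1 − rank ∂_2 = (27 − 8) − 18 = 1, and ∂_2 has invariant factor 2 > 1, so H_1 = Z ⊕ Z/2.
  H_2: rank ker ∂_2 − rank ∂_3 = (18 − 18) − 0 = 0, and there is no ∂_3, so H_2 = 0.

As a check, the Euler characteristic is 9 − 27 + 18 = 0, which agrees with 1 − 1 + 0 = 0.

Hence the Betti numbers are b_0 = 1, b_1 = 1, b_2 = 0.

b_0 = 1, b_1 = 1, b_2 = 0.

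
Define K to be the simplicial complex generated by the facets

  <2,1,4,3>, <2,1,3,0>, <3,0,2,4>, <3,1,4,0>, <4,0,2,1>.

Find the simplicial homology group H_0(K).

Take the total order 0 < 1 < 2 < 3 < 4 on the vertex set. Then K (dimension 3) consists of the simplices:

  0-simplices (5): [0], [1], [2], [3], [4]
  1-simplices (10): [0,1], [0,2], [0,3], [0,4], [1,2], [1,3], [1,4], [2,3], [2,4], [3,4]
  2-simplices (10): [0,1,2], [0,1,3], [0,1,4], [0,2,3], [0,2,4], [0,3,4], [1,2,3], [1,2,4], [1,3,4], [2,3,4]
  3-simplices (5): [0,1,2,3], [0,1,2,4], [0,1,3,4], [0,2,3,4], [1,2,3,4]

giving chain groups C_0 ≅ Z^5, C_1 ≅ Z^10, C_2 ≅ Z^10, C_3 ≅ Z^5.

The boundary map ∂_1: C_1 → C_0 sends each edge [p,q] (with p < q) to q − p. For instance
  ∂[0,4] = [4] − [0].
The 5×10 boundary matrix has rank 4 and Smith normal form diag(1,1,1,1).

∂_2: C_2 → C_1 acts by ∂[p,q,r] = [q,r] − [p,r] + [p,q]. For instance
  ∂[0,1,2] = [1,2] − [0,2] + [0,1],
  ∂[0,2,3] = [2,3] − [0,3] + [0,2].
As a 10×10 matrix over Z this has rank 6, with invariant factors (1,1,1,1,1,1).

The boundary map ∂_3: C_3 → C_2 sends each 3-simplex σ to the alternating sum Σ_i (−1)^i (σ with its i-th vertex removed). For instance
  ∂[0,1,3,4] = [1,3,4] − [0,3,4] + [0,1,4] − [0,1,3],
  ∂[1,2,3,4] = [2,3,4] − [1,3,4] + [1,2,4] − [1,2,3].
The resulting 10×5 matrix has rank 4, and its Smith normal form has invariant factors (1,1,1,1).

Reading off H_k = ker ∂_k / im ∂_{k+1}:

  H_0: rank C_0 − rank ∂_1 = 5 − 4 = 1, and the invariant factors of ∂_1 are all 1, so H_0 = Z.

H_0 ≅ Z.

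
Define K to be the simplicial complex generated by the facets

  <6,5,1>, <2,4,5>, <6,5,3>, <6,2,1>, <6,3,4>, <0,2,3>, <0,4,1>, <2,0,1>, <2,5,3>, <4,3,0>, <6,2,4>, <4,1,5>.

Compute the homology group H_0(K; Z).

Order the vertices as 0 < 1 < 2 < 3 < 4 < 5 < 6. Listing each simplex with vertices in this order, K has dimension 2 with simplices:

  0-simplices (7): [0], [1], [2], [3], [4], [5], [6]
  1-simplices (18): [0,1], [0,2], [0,3], [0,4], [1,2], [1,4], [1,5], [1,6], [2,3], [2,4], [2,5], [2,6], [3,4], [3,5], [3,6], [4,5], [4,6], [5,6]
  2-simplices (12): [0,1,2], [0,1,4], [0,2,3], [0,3,4], [1,2,6], [1,4,5], [1,5,6], [2,3,5], [2,4,5], [2,4,6], [3,4,6], [3,5,6]

giving chain groups C_0 ≅ Z^7, C_1 ≅ Z^18, C_2 ≅ Z^12.

The boundary map ∂_1: C_1 → C_0 sends each edge [p,q] (with p < q) to q − p.
As a 7×18 matrix over Z this has rank 6, with invariant factors (1,1,1,1,1,1).

∂_2: C_2 → C_1 maps a triangle to the signed sum of its edges. For instance
  ∂[1,5,6] = [5,6] − [1,6] + [1,5],
  ∂[0,1,2] = [1,2] − [0,2] + [0,1].
As a 18×12 matrix over Z this has rank 12, with invariant factors (1,1,1,1,1,1,1,1,1,1,1,2).

From H_k ≅ ker(∂_k) / im(∂_{k+1}) we obtain:

  H_0: rank C_0 − rank ∂_1 = 7 − 6 = 1, and the invariant factors of ∂_1 are all 1, so H_0 ≅ Z.

H_0 ≅ Z.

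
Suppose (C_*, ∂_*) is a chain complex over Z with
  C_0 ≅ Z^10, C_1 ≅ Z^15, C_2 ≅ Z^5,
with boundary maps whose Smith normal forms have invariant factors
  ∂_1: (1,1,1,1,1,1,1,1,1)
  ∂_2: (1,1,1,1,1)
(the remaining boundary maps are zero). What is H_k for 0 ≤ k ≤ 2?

H_0: b_0 = 10 − 0 − 9 = 1; torsion from ∂_1 factors > 1: none. So H_0 ≅ Z.
H_1: b_1 = 15 − 9 − 5 = 1; torsion from ∂_2 factors > 1: none. So H_1 ≅ Z.
H_2: b_2 = 5 − 5 − 0 = 0; torsion from ∂_3 factors > 1: none. So H_2 ≅ 0.

H_0 ≅ Z,  H_1 ≅ Z,  H_2 = 0.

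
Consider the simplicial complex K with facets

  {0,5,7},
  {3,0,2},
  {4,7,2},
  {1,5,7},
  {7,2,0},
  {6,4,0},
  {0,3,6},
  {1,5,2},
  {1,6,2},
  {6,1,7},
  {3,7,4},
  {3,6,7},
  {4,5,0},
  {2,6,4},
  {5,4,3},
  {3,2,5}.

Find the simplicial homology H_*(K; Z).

H_0 ≅ Z,  H_1 ≅ Z^2,  H_2 ≅ Z.

We work with the vertex ordering 0 < 1 < 2 < 3 < 4 < 5 < 6 < 7. The simplices of K, each written with vertices in increasing order, are:

  0-simplices (8): [0], [1], [2], [3], [4], [5], [6], [7]
  1-simplices (24): (24 of them)
  2-simplices (16): [0,2,3], [0,2,7], [0,3,6], [0,4,5], [0,4,6], [0,5,7], [1,2,5], [1,2,6], [1,5,7], [1,6,7], [2,3,5], [2,4,6], [2,4,7], [3,4,5], [3,4,7], [3,6,7]

giving chain groups C_0 ≅ Z^8, C_1 ≅ Z^24, C_2 ≅ Z^16.

∂_1: C_1 → C_0 sends each edge [p,q] (with p < q) to q − p. For instance
  ∂[1,7] = [7] − [1].
This gives a 8×24 integer matrix of rank 7; reducing to Smith normal form yields diagonal entries (1,1,1,1,1,1,1).

Boundary ∂_2: C_2 → C_1 sends each 2-simplex [p,q,r] to [q,r] − [p,r] + [p,q]. For instance
  ∂[3,4,5] = [4,5] − [3,5] + [3,4],
  ∂[2,4,7] = [4,7] − [2,7] + [2,4].
The 24×16 boundary matrix has rank 15 and Smith normal form diag(1,1,1,1,1,1,1,1,1,1,1,1,1,1,1).

Reading off H_k = ker ∂_k / im ∂_{k+1}:

  H_0: rank C_0 − rank ∂_1 = 8 − 7 = 1, and the invariant factors of ∂_1 are all 1, so H_0 = Z.
  H_1: rank ker ∂_1 − rank ∂_2 = (24 − 7) − 15 = 2, and the invariant factors of ∂_2 are all 1, so H_1 = Z^2.
  H_2: rank ker ∂_2 − rank ∂_3 = (16 − 15) − 0 = 1, and there is no ∂_3, so H_2 = Z.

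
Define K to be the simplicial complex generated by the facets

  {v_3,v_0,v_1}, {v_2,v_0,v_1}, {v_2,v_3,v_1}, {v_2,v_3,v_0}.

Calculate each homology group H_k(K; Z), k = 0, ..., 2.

H_0 = Z,  H_1 = 0,  H_2 = Z.

Take the total order v_0 < v_1 < v_2 < v_3 on the vertex set. Then K (dimension 2) consists of the simplices:

  0-simplices (4): [v_0], [v_1], [v_2], [v_3]
  1-simplices (6): [v_0,v_1], [v_0,v_2], [v_0,v_3], [v_1,v_2], [v_1,v_3], [v_2,v_3]
  2-simplices (4): [v_0,v_1,v_2], [v_0,v_1,v_3], [v_0,v_2,v_3], [v_1,v_2,v_3]

Hence C_0 ≅ Z^4, C_1 ≅ Z^6, C_2 ≅ Z^4.

Boundary ∂_1: C_1 → C_0 maps an edge to its endpoints' difference, ∂[p,q] = q − p. For instance
  ∂[v_0,v_1] = [v_1] − [v_0].
The 4×6 boundary matrix has rank 3 and Smith normal form diag(1,1,1).

The boundary map ∂_2: C_2 → C_1 sends each 2-simplex [p,q,r] to [q,r] − [p,r] + [p,q]. For instance
  ∂[v_0,v_1,v_3] = [v_1,v_3] − [v_0,v_3] + [v_0,v_1],
  ∂[v_1,v_2,v_3] = [v_2,v_3] − [v_1,v_3] + [v_1,v_2].
This gives a 6×4 integer matrix of rank 3; reducing to Smith normal form yields diagonal entries (1,1,1).

Computing H_k = (kernel of ∂_k) / (image of ∂_{k+1}):

  H_0: rank C_0 − rank ∂_1 = 4 − 3 = 1, and the invariant factors of ∂_1 are all 1, so H_0 ≅ Z.
  H_1: rank ker ∂_1 − rank ∂_2 = (6 − 3) − 3 = 0, and the invariant factors of ∂_2 are all 1, so H_1 ≅ 0.
  H_2: rank ker ∂_2 − rank ∂_3 = (4 − 3) − 0 = 1, and there is no ∂_3, so H_2 ≅ Z.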